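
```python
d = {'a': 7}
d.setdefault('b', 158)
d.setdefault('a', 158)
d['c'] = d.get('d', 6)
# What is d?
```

After line 1: d = {'a': 7}
After line 2 (setdefault adds 'b'=158): d = {'a': 7, 'b': 158}
After line 3 (setdefault 'a' no-op, already exists): d = {'a': 7, 'b': 158}
After line 4 (get('d', 6) returns default since 'd' not in d): d = {'a': 7, 'b': 158, 'c': 6}

{'a': 7, 'b': 158, 'c': 6}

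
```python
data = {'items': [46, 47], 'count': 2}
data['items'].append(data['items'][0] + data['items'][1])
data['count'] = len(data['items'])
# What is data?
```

After line 1: data = {'items': [46, 47], 'count': 2}
After line 2 (append 46 + 47 = 93): data = {'items': [46, 47, 93], 'count': 2}
After line 3 (count = len(items) = 3): data = {'items': [46, 47, 93], 'count': 3}

{'items': [46, 47, 93], 'count': 3}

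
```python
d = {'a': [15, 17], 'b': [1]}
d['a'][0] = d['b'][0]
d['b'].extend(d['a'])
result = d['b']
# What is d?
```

After line 1: d = {'a': [15, 17], 'b': [1]}
After line 2 (a[0] = b[0] = 1): d = {'a': [1, 17], 'b': [1]}
After line 3 (b.extend(a) appends [1, 17]): d = {'a': [1, 17], 'b': [1, 1, 17]}
After line 4: result = d['b'] = [1, 1, 17]

{'a': [1, 17], 'b': [1, 1, 17]}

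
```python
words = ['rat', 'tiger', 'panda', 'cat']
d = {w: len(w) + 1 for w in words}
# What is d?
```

{'rat': 4, 'tiger': 6, 'panda': 6, 'cat': 4}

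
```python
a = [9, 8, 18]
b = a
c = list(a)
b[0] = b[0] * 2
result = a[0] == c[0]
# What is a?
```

After line 1: a = [9, 8, 18]
After line 2 (b = a, alias): a = [9, 8, 18], b = [9, 8, 18]
After line 3 (c = list(a) is a copy, new object): c = [9, 8, 18]
After line 4 (b[0] = 9 * 2 = 18; mutates shared a/b): a = b = [18, 8, 18], c = [9, 8, 18]
After line 5 (a[0] = 18, c[0] = 9; result = False)

[18, 8, 18]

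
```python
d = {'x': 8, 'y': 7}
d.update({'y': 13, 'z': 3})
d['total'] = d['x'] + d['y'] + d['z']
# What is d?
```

After line 1: d = {'x': 8, 'y': 7}
After line 2 (y overwritten, z added): d = {'x': 8, 'y': 13, 'z': 3}
After line 3 (total = 8 + 13 + 3 = 24): d = {'x': 8, 'y': 13, 'z': 3, 'total': 24}

{'x': 8, 'y': 13, 'z': 3, 'total': 24}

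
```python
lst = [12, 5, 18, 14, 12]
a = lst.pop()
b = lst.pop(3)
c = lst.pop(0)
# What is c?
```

After line 1: lst = [12, 5, 18, 14, 12]
After line 2 (pop() -> a = 12): lst = [12, 5, 18, 14]
After line 3 (pop(3) -> b = 14): lst = [12, 5, 18]
After line 4 (pop(0) -> c = 12): lst = [5, 18]

12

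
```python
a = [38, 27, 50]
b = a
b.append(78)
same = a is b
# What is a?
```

After line 1: a = [38, 27, 50]
After line 2 (b = a is an alias, same object): a = [38, 27, 50], b = [38, 27, 50]
After line 3 (b.append mutates the shared list): a = [38, 27, 50, 78], b = [38, 27, 50, 78]
After line 4 (same = a is b; same object -> True): same = True

[38, 27, 50, 78]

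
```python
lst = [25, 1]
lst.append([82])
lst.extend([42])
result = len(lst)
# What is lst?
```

After line 1: lst = [25, 1]
After line 2 (append adds [82] as single element): lst = [25, 1, [82]]
After line 3 (extend unpacks [42], adds 42): lst = [25, 1, [82], 42]
After line 4: result = len(lst) = 4

[25, 1, [82], 42]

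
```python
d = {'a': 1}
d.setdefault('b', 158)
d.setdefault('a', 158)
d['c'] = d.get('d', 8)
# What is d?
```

After line 1: d = {'a': 1}
After line 2 (setdefault adds 'b'=158): d = {'a': 1, 'b': 158}
After line 3 (setdefault 'a' no-op, already exists): d = {'a': 1, 'b': 158}
After line 4 (get('d', 8) returns default since 'd' not in d): d = {'a': 1, 'b': 158, 'c': 8}

{'a': 1, 'b': 158, 'c': 8}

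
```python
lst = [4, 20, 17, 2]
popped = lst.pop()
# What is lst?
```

[4, 20, 17]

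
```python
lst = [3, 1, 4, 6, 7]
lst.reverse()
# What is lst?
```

[7, 6, 4, 1, 3]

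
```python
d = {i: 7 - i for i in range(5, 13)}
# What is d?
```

{5: 2, 6: 1, 7: 0, 8: -1, 9: -2, 10: -3, 11: -4, 12: -5}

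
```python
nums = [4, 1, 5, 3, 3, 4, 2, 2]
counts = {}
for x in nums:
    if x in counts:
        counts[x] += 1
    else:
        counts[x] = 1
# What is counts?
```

Initial: counts = {}, nums = [4, 1, 5, 3, 3, 4, 2, 2]
See 4: counts = {4: 1}
See 1: counts = {4: 1, 1: 1}
See 5: counts = {4: 1, 1: 1, 5: 1}
See 3: counts = {4: 1, 1: 1, 5: 1, 3: 1}
See 3: counts = {4: 1, 1: 1, 5: 1, 3: 2}
See 4: counts = {4: 2, 1: 1, 5: 1, 3: 2}
See 2: counts = {4: 2, 1: 1, 5: 1, 3: 2, 2: 1}
See 2: counts = {4: 2, 1: 1, 5: 1, 3: 2, 2: 2}

{4: 2, 1: 1, 5: 1, 3: 2, 2: 2}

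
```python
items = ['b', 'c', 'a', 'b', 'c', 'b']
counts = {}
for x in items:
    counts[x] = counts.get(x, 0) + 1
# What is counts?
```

Initial: counts = {}, items = ['b', 'c', 'a', 'b', 'c', 'b']
See 'b': counts = {'b': 1}
See 'c': counts = {'b': 1, 'c': 1}
See 'a': counts = {'b': 1, 'c': 1, 'a': 1}
See 'b': counts = {'b': 2, 'c': 1, 'a': 1}
See 'c': counts = {'b': 2, 'c': 2, 'a': 1}
See 'b': counts = {'b': 3, 'c': 2, 'a': 1}

{'b': 3, 'c': 2, 'a': 1}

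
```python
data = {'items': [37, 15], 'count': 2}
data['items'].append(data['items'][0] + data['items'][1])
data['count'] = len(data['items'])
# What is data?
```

After line 1: data = {'items': [37, 15], 'count': 2}
After line 2 (append 37 + 15 = 52): data = {'items': [37, 15, 52], 'count': 2}
After line 3 (count = len(items) = 3): data = {'items': [37, 15, 52], 'count': 3}

{'items': [37, 15, 52], 'count': 3}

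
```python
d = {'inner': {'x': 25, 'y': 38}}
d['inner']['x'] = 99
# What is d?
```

After line 1: d = {'inner': {'x': 25, 'y': 38}}
After line 2 (inner x overwritten): d = {'inner': {'x': 99, 'y': 38}}

{'inner': {'x': 99, 'y': 38}}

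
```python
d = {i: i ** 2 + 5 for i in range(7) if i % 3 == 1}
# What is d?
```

{1: 6, 4: 21}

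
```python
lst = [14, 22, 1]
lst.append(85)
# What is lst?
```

[14, 22, 1, 85]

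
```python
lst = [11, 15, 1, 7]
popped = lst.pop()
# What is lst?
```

[11, 15, 1]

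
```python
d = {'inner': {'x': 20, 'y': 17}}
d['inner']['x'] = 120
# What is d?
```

After line 1: d = {'inner': {'x': 20, 'y': 17}}
After line 2 (inner x overwritten): d = {'inner': {'x': 120, 'y': 17}}

{'inner': {'x': 120, 'y': 17}}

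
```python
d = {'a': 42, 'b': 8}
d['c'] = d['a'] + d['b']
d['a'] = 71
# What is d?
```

After line 1: d = {'a': 42, 'b': 8}
After line 2 (d['c'] = 42 + 8): d = {'a': 42, 'b': 8, 'c': 50}
After line 3: d = {'a': 71, 'b': 8, 'c': 50}

{'a': 71, 'b': 8, 'c': 50}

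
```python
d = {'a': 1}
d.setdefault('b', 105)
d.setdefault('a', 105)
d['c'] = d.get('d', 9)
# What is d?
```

After line 1: d = {'a': 1}
After line 2 (setdefault adds 'b'=105): d = {'a': 1, 'b': 105}
After line 3 (setdefault 'a' no-op, already exists): d = {'a': 1, 'b': 105}
After line 4 (get('d', 9) returns default since 'd' not in d): d = {'a': 1, 'b': 105, 'c': 9}

{'a': 1, 'b': 105, 'c': 9}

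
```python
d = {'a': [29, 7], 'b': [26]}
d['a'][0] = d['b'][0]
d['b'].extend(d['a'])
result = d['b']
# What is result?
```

After line 1: d = {'a': [29, 7], 'b': [26]}
After line 2 (a[0] = b[0] = 26): d = {'a': [26, 7], 'b': [26]}
After line 3 (b.extend(a) appends [26, 7]): d = {'a': [26, 7], 'b': [26, 26, 7]}
After line 4: result = d['b'] = [26, 26, 7]

[26, 26, 7]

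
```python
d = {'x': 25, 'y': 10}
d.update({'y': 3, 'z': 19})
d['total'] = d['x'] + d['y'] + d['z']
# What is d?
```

After line 1: d = {'x': 25, 'y': 10}
After line 2 (y overwritten, z added): d = {'x': 25, 'y': 3, 'z': 19}
After line 3 (total = 25 + 3 + 19 = 47): d = {'x': 25, 'y': 3, 'z': 19, 'total': 47}

{'x': 25, 'y': 3, 'z': 19, 'total': 47}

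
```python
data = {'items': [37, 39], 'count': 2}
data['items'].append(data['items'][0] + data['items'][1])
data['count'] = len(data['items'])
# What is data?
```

After line 1: data = {'items': [37, 39], 'count': 2}
After line 2 (append 37 + 39 = 76): data = {'items': [37, 39, 76], 'count': 2}
After line 3 (count = len(items) = 3): data = {'items': [37, 39, 76], 'count': 3}

{'items': [37, 39, 76], 'count': 3}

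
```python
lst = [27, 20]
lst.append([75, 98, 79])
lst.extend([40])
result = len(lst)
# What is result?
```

After line 1: lst = [27, 20]
After line 2 (append adds [75, 98, 79] as single element): lst = [27, 20, [75, 98, 79]]
After line 3 (extend unpacks [40], adds 40): lst = [27, 20, [75, 98, 79], 40]
After line 4: result = len(lst) = 4

4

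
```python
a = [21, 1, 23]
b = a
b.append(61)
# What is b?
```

After line 1: a = [21, 1, 23]
After line 2 (b = a is an alias, same object): a = [21, 1, 23], b = [21, 1, 23]
After line 3 (b.append mutates the shared list): a = [21, 1, 23, 61], b = [21, 1, 23, 61]

[21, 1, 23, 61]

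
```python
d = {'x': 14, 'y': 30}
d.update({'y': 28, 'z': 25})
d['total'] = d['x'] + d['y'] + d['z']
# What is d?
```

After line 1: d = {'x': 14, 'y': 30}
After line 2 (y overwritten, z added): d = {'x': 14, 'y': 28, 'z': 25}
After line 3 (total = 14 + 28 + 25 = 67): d = {'x': 14, 'y': 28, 'z': 25, 'total': 67}

{'x': 14, 'y': 28, 'z': 25, 'total': 67}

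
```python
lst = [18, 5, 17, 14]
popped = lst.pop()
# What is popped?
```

14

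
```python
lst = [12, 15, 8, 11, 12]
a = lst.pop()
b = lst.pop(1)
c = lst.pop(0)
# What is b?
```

After line 1: lst = [12, 15, 8, 11, 12]
After line 2 (pop() -> a = 12): lst = [12, 15, 8, 11]
After line 3 (pop(1) -> b = 15): lst = [12, 8, 11]
After line 4 (pop(0) -> c = 12): lst = [8, 11]

15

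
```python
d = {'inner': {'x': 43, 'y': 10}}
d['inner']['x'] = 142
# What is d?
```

After line 1: d = {'inner': {'x': 43, 'y': 10}}
After line 2 (inner x overwritten): d = {'inner': {'x': 142, 'y': 10}}

{'inner': {'x': 142, 'y': 10}}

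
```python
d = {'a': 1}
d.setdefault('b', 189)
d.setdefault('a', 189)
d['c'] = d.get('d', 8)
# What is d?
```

After line 1: d = {'a': 1}
After line 2 (setdefault adds 'b'=189): d = {'a': 1, 'b': 189}
After line 3 (setdefault 'a' no-op, already exists): d = {'a': 1, 'b': 189}
After line 4 (get('d', 8) returns default since 'd' not in d): d = {'a': 1, 'b': 189, 'c': 8}

{'a': 1, 'b': 189, 'c': 8}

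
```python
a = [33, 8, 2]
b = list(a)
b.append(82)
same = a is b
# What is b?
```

After line 1: a = [33, 8, 2]
After line 2 (b = list(a) is a shallow copy, new object): a = [33, 8, 2], b = [33, 8, 2]
After line 3 (append only mutates b): a = [33, 8, 2], b = [33, 8, 2, 82]
After line 4 (same = a is b; different objects -> False): same = False

[33, 8, 2, 82]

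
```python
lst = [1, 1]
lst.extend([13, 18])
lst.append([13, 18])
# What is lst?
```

After line 1: lst = [1, 1]
After line 2 (extend unpacks [13, 18]): lst = [1, 1, 13, 18]
After line 3 (append adds [13, 18] as single element): lst = [1, 1, 13, 18, [13, 18]]

[1, 1, 13, 18, [13, 18]]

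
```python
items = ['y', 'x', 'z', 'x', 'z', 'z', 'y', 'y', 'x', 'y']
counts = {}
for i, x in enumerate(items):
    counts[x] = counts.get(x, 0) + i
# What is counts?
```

Initial: counts = {}, items = ['y', 'x', 'z', 'x', 'z', 'z', 'y', 'y', 'x', 'y']
i=0, x='y': counts = {'y': 0}
i=1, x='x': counts = {'y': 0, 'x': 1}
i=2, x='z': counts = {'y': 0, 'x': 1, 'z': 2}
i=3, x='x': counts = {'y': 0, 'x': 4, 'z': 2}
i=4, x='z': counts = {'y': 0, 'x': 4, 'z': 6}
i=5, x='z': counts = {'y': 0, 'x': 4, 'z': 11}
i=6, x='y': counts = {'y': 6, 'x': 4, 'z': 11}
i=7, x='y': counts = {'y': 13, 'x': 4, 'z': 11}
i=8, x='x': counts = {'y': 13, 'x': 12, 'z': 11}
i=9, x='y': counts = {'y': 22, 'x': 12, 'z': 11}

{'y': 22, 'x': 12, 'z': 11}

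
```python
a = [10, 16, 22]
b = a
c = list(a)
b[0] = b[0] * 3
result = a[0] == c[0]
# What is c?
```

After line 1: a = [10, 16, 22]
After line 2 (b = a, alias): a = [10, 16, 22], b = [10, 16, 22]
After line 3 (c = list(a) is a copy, new object): c = [10, 16, 22]
After line 4 (b[0] = 10 * 3 = 30; mutates shared a/b): a = b = [30, 16, 22], c = [10, 16, 22]
After line 5 (a[0] = 30, c[0] = 10; result = False)

[10, 16, 22]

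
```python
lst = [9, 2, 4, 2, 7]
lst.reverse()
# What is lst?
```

[7, 2, 4, 2, 9]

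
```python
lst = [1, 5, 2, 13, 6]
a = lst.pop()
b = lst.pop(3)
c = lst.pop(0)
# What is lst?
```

After line 1: lst = [1, 5, 2, 13, 6]
After line 2 (pop() -> a = 6): lst = [1, 5, 2, 13]
After line 3 (pop(3) -> b = 13): lst = [1, 5, 2]
After line 4 (pop(0) -> c = 1): lst = [5, 2]

[5, 2]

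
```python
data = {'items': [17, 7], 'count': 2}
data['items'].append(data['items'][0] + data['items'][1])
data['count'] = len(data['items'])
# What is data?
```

After line 1: data = {'items': [17, 7], 'count': 2}
After line 2 (append 17 + 7 = 24): data = {'items': [17, 7, 24], 'count': 2}
After line 3 (count = len(items) = 3): data = {'items': [17, 7, 24], 'count': 3}

{'items': [17, 7, 24], 'count': 3}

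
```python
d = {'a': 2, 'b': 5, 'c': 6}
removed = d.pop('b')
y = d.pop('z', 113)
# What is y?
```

After line 1: d = {'a': 2, 'b': 5, 'c': 6}
After line 2 (pop 'b' returns 5): d = {'a': 2, 'c': 6}, removed = 5
After line 3 (pop 'z' missing, returns default 113): d = {'a': 2, 'c': 6}, y = 113

113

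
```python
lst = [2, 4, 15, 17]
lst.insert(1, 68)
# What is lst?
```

[2, 68, 4, 15, 17]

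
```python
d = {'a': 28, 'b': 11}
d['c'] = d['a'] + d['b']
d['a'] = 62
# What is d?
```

After line 1: d = {'a': 28, 'b': 11}
After line 2 (d['c'] = 28 + 11): d = {'a': 28, 'b': 11, 'c': 39}
After line 3: d = {'a': 62, 'b': 11, 'c': 39}

{'a': 62, 'b': 11, 'c': 39}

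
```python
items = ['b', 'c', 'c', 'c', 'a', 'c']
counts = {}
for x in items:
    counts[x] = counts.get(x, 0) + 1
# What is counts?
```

Initial: counts = {}, items = ['b', 'c', 'c', 'c', 'a', 'c']
See 'b': counts = {'b': 1}
See 'c': counts = {'b': 1, 'c': 1}
See 'c': counts = {'b': 1, 'c': 2}
See 'c': counts = {'b': 1, 'c': 3}
See 'a': counts = {'b': 1, 'c': 3, 'a': 1}
See 'c': counts = {'b': 1, 'c': 4, 'a': 1}

{'b': 1, 'c': 4, 'a': 1}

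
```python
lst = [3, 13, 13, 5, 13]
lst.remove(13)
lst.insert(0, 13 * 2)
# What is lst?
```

After line 1: lst = [3, 13, 13, 5, 13]
After line 2 (remove first 13): lst = [3, 13, 5, 13]
After line 3 (insert 26 at index 0): lst = [26, 3, 13, 5, 13]

[26, 3, 13, 5, 13]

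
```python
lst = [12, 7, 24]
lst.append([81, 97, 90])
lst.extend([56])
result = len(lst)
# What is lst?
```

After line 1: lst = [12, 7, 24]
After line 2 (append adds [81, 97, 90] as single element): lst = [12, 7, 24, [81, 97, 90]]
After line 3 (extend unpacks [56], adds 56): lst = [12, 7, 24, [81, 97, 90], 56]
After line 4: result = len(lst) = 5

[12, 7, 24, [81, 97, 90], 56]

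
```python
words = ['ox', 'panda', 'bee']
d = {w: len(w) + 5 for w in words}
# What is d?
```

{'ox': 7, 'panda': 10, 'bee': 8}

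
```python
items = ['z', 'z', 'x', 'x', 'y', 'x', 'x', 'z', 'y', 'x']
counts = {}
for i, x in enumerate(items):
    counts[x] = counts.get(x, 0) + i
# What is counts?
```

Initial: counts = {}, items = ['z', 'z', 'x', 'x', 'y', 'x', 'x', 'z', 'y', 'x']
i=0, x='z': counts = {'z': 0}
i=1, x='z': counts = {'z': 1}
i=2, x='x': counts = {'z': 1, 'x': 2}
i=3, x='x': counts = {'z': 1, 'x': 5}
i=4, x='y': counts = {'z': 1, 'x': 5, 'y': 4}
i=5, x='x': counts = {'z': 1, 'x': 10, 'y': 4}
i=6, x='x': counts = {'z': 1, 'x': 16, 'y': 4}
i=7, x='z': counts = {'z': 8, 'x': 16, 'y': 4}
i=8, x='y': counts = {'z': 8, 'x': 16, 'y': 12}
i=9, x='x': counts = {'z': 8, 'x': 25, 'y': 12}

{'z': 8, 'x': 25, 'y': 12}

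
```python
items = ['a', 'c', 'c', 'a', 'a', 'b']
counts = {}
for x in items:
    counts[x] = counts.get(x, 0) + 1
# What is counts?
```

Initial: counts = {}, items = ['a', 'c', 'c', 'a', 'a', 'b']
See 'a': counts = {'a': 1}
See 'c': counts = {'a': 1, 'c': 1}
See 'c': counts = {'a': 1, 'c': 2}
See 'a': counts = {'a': 2, 'c': 2}
See 'a': counts = {'a': 3, 'c': 2}
See 'b': counts = {'a': 3, 'c': 2, 'b': 1}

{'a': 3, 'c': 2, 'b': 1}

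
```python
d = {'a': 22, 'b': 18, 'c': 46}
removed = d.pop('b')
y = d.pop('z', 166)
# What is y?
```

After line 1: d = {'a': 22, 'b': 18, 'c': 46}
After line 2 (pop 'b' returns 18): d = {'a': 22, 'c': 46}, removed = 18
After line 3 (pop 'z' missing, returns default 166): d = {'a': 22, 'c': 46}, y = 166

166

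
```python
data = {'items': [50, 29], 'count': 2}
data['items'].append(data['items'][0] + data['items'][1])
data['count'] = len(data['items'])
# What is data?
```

After line 1: data = {'items': [50, 29], 'count': 2}
After line 2 (append 50 + 29 = 79): data = {'items': [50, 29, 79], 'count': 2}
After line 3 (count = len(items) = 3): data = {'items': [50, 29, 79], 'count': 3}

{'items': [50, 29, 79], 'count': 3}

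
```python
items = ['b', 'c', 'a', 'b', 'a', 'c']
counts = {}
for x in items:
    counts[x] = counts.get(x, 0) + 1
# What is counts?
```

Initial: counts = {}, items = ['b', 'c', 'a', 'b', 'a', 'c']
See 'b': counts = {'b': 1}
See 'c': counts = {'b': 1, 'c': 1}
See 'a': counts = {'b': 1, 'c': 1, 'a': 1}
See 'b': counts = {'b': 2, 'c': 1, 'a': 1}
See 'a': counts = {'b': 2, 'c': 1, 'a': 2}
See 'c': counts = {'b': 2, 'c': 2, 'a': 2}

{'b': 2, 'c': 2, 'a': 2}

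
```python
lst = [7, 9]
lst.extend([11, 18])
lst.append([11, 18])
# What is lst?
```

After line 1: lst = [7, 9]
After line 2 (extend unpacks [11, 18]): lst = [7, 9, 11, 18]
After line 3 (append adds [11, 18] as single element): lst = [7, 9, 11, 18, [11, 18]]

[7, 9, 11, 18, [11, 18]]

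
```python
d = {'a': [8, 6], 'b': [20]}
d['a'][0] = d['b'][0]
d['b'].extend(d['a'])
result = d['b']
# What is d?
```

After line 1: d = {'a': [8, 6], 'b': [20]}
After line 2 (a[0] = b[0] = 20): d = {'a': [20, 6], 'b': [20]}
After line 3 (b.extend(a) appends [20, 6]): d = {'a': [20, 6], 'b': [20, 20, 6]}
After line 4: result = d['b'] = [20, 20, 6]

{'a': [20, 6], 'b': [20, 20, 6]}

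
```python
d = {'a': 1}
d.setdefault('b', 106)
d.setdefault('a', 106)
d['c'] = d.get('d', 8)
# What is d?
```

After line 1: d = {'a': 1}
After line 2 (setdefault adds 'b'=106): d = {'a': 1, 'b': 106}
After line 3 (setdefault 'a' no-op, already exists): d = {'a': 1, 'b': 106}
After line 4 (get('d', 8) returns default since 'd' not in d): d = {'a': 1, 'b': 106, 'c': 8}

{'a': 1, 'b': 106, 'c': 8}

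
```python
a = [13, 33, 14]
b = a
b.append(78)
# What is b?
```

After line 1: a = [13, 33, 14]
After line 2 (b = a is an alias, same object): a = [13, 33, 14], b = [13, 33, 14]
After line 3 (b.append mutates the shared list): a = [13, 33, 14, 78], b = [13, 33, 14, 78]

[13, 33, 14, 78]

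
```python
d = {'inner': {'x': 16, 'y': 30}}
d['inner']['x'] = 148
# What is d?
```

After line 1: d = {'inner': {'x': 16, 'y': 30}}
After line 2 (inner x overwritten): d = {'inner': {'x': 148, 'y': 30}}

{'inner': {'x': 148, 'y': 30}}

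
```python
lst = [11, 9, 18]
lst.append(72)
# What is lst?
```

[11, 9, 18, 72]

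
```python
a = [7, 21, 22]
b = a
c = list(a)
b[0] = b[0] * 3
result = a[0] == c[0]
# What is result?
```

After line 1: a = [7, 21, 22]
After line 2 (b = a, alias): a = [7, 21, 22], b = [7, 21, 22]
After line 3 (c = list(a) is a copy, new object): c = [7, 21, 22]
After line 4 (b[0] = 7 * 3 = 21; mutates shared a/b): a = b = [21, 21, 22], c = [7, 21, 22]
After line 5 (a[0] = 21, c[0] = 7; result = False)

False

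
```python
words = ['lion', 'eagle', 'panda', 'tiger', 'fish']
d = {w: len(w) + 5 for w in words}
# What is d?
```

{'lion': 9, 'eagle': 10, 'panda': 10, 'tiger': 10, 'fish': 9}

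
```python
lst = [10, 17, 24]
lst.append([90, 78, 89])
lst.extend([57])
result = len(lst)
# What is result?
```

After line 1: lst = [10, 17, 24]
After line 2 (append adds [90, 78, 89] as single element): lst = [10, 17, 24, [90, 78, 89]]
After line 3 (extend unpacks [57], adds 57): lst = [10, 17, 24, [90, 78, 89], 57]
After line 4: result = len(lst) = 5

5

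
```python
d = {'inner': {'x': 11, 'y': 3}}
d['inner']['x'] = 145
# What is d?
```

After line 1: d = {'inner': {'x': 11, 'y': 3}}
After line 2 (inner x overwritten): d = {'inner': {'x': 145, 'y': 3}}

{'inner': {'x': 145, 'y': 3}}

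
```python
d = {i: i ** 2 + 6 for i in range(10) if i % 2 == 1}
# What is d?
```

{1: 7, 3: 15, 5: 31, 7: 55, 9: 87}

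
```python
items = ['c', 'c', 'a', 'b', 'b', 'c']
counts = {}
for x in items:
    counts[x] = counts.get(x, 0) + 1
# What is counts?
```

Initial: counts = {}, items = ['c', 'c', 'a', 'b', 'b', 'c']
See 'c': counts = {'c': 1}
See 'c': counts = {'c': 2}
See 'a': counts = {'c': 2, 'a': 1}
See 'b': counts = {'c': 2, 'a': 1, 'b': 1}
See 'b': counts = {'c': 2, 'a': 1, 'b': 2}
See 'c': counts = {'c': 3, 'a': 1, 'b': 2}

{'c': 3, 'a': 1, 'b': 2}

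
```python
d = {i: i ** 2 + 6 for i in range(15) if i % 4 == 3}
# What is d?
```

{3: 15, 7: 55, 11: 127}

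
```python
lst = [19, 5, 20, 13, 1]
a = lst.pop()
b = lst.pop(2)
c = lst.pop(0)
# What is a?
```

After line 1: lst = [19, 5, 20, 13, 1]
After line 2 (pop() -> a = 1): lst = [19, 5, 20, 13]
After line 3 (pop(2) -> b = 20): lst = [19, 5, 13]
After line 4 (pop(0) -> c = 19): lst = [5, 13]

1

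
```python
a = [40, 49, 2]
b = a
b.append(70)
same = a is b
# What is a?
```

After line 1: a = [40, 49, 2]
After line 2 (b = a is an alias, same object): a = [40, 49, 2], b = [40, 49, 2]
After line 3 (b.append mutates the shared list): a = [40, 49, 2, 70], b = [40, 49, 2, 70]
After line 4 (same = a is b; same object -> True): same = True

[40, 49, 2, 70]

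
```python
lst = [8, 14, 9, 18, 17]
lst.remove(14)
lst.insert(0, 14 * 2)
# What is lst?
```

After line 1: lst = [8, 14, 9, 18, 17]
After line 2 (remove first 14): lst = [8, 9, 18, 17]
After line 3 (insert 28 at index 0): lst = [28, 8, 9, 18, 17]

[28, 8, 9, 18, 17]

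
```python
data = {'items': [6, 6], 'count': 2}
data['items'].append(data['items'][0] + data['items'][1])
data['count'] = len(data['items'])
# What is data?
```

After line 1: data = {'items': [6, 6], 'count': 2}
After line 2 (append 6 + 6 = 12): data = {'items': [6, 6, 12], 'count': 2}
After line 3 (count = len(items) = 3): data = {'items': [6, 6, 12], 'count': 3}

{'items': [6, 6, 12], 'count': 3}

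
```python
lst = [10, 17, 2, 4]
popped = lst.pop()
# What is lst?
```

[10, 17, 2]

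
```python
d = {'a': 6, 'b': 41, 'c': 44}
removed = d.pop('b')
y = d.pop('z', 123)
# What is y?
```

After line 1: d = {'a': 6, 'b': 41, 'c': 44}
After line 2 (pop 'b' returns 41): d = {'a': 6, 'c': 44}, removed = 41
After line 3 (pop 'z' missing, returns default 123): d = {'a': 6, 'c': 44}, y = 123

123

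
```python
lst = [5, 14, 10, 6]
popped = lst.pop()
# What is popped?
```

6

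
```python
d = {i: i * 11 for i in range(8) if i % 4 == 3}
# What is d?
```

{3: 33, 7: 77}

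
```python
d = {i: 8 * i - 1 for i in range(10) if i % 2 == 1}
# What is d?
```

{1: 7, 3: 23, 5: 39, 7: 55, 9: 71}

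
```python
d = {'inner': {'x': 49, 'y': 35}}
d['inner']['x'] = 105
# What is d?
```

After line 1: d = {'inner': {'x': 49, 'y': 35}}
After line 2 (inner x overwritten): d = {'inner': {'x': 105, 'y': 35}}

{'inner': {'x': 105, 'y': 35}}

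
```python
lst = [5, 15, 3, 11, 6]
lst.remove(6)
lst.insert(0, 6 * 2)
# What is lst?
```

After line 1: lst = [5, 15, 3, 11, 6]
After line 2 (remove first 6): lst = [5, 15, 3, 11]
After line 3 (insert 12 at index 0): lst = [12, 5, 15, 3, 11]

[12, 5, 15, 3, 11]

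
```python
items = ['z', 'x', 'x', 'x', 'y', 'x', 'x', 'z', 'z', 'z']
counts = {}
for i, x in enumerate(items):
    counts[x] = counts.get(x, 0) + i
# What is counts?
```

Initial: counts = {}, items = ['z', 'x', 'x', 'x', 'y', 'x', 'x', 'z', 'z', 'z']
i=0, x='z': counts = {'z': 0}
i=1, x='x': counts = {'z': 0, 'x': 1}
i=2, x='x': counts = {'z': 0, 'x': 3}
i=3, x='x': counts = {'z': 0, 'x': 6}
i=4, x='y': counts = {'z': 0, 'x': 6, 'y': 4}
i=5, x='x': counts = {'z': 0, 'x': 11, 'y': 4}
i=6, x='x': counts = {'z': 0, 'x': 17, 'y': 4}
i=7, x='z': counts = {'z': 7, 'x': 17, 'y': 4}
i=8, x='z': counts = {'z': 15, 'x': 17, 'y': 4}
i=9, x='z': counts = {'z': 24, 'x': 17, 'y': 4}

{'z': 24, 'x': 17, 'y': 4}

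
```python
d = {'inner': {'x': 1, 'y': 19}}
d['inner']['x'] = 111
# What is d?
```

After line 1: d = {'inner': {'x': 1, 'y': 19}}
After line 2 (inner x overwritten): d = {'inner': {'x': 111, 'y': 19}}

{'inner': {'x': 111, 'y': 19}}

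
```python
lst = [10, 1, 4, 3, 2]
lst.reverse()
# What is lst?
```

[2, 3, 4, 1, 10]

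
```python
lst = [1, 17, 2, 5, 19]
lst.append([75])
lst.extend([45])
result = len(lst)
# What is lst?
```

After line 1: lst = [1, 17, 2, 5, 19]
After line 2 (append adds [75] as single element): lst = [1, 17, 2, 5, 19, [75]]
After line 3 (extend unpacks [45], adds 45): lst = [1, 17, 2, 5, 19, [75], 45]
After line 4: result = len(lst) = 7

[1, 17, 2, 5, 19, [75], 45]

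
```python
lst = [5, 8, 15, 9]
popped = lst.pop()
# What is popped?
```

9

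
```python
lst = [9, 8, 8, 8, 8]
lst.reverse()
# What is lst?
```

[8, 8, 8, 8, 9]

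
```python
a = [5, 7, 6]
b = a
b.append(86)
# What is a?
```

After line 1: a = [5, 7, 6]
After line 2 (b = a is an alias, same object): a = [5, 7, 6], b = [5, 7, 6]
After line 3 (b.append mutates the shared list): a = [5, 7, 6, 86], b = [5, 7, 6, 86]

[5, 7, 6, 86]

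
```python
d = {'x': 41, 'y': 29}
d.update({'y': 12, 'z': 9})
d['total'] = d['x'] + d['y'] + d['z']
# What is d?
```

After line 1: d = {'x': 41, 'y': 29}
After line 2 (y overwritten, z added): d = {'x': 41, 'y': 12, 'z': 9}
After line 3 (total = 41 + 12 + 9 = 62): d = {'x': 41, 'y': 12, 'z': 9, 'total': 62}

{'x': 41, 'y': 12, 'z': 9, 'total': 62}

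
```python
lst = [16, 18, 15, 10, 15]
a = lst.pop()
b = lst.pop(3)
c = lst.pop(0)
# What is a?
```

After line 1: lst = [16, 18, 15, 10, 15]
After line 2 (pop() -> a = 15): lst = [16, 18, 15, 10]
After line 3 (pop(3) -> b = 10): lst = [16, 18, 15]
After line 4 (pop(0) -> c = 16): lst = [18, 15]

15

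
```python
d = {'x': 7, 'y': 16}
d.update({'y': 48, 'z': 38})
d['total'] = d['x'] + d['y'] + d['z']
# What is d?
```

After line 1: d = {'x': 7, 'y': 16}
After line 2 (y overwritten, z added): d = {'x': 7, 'y': 48, 'z': 38}
After line 3 (total = 7 + 48 + 38 = 93): d = {'x': 7, 'y': 48, 'z': 38, 'total': 93}

{'x': 7, 'y': 48, 'z': 38, 'total': 93}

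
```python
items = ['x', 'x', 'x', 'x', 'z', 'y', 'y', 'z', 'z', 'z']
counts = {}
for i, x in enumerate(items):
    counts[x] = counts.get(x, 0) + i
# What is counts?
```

Initial: counts = {}, items = ['x', 'x', 'x', 'x', 'z', 'y', 'y', 'z', 'z', 'z']
i=0, x='x': counts = {'x': 0}
i=1, x='x': counts = {'x': 1}
i=2, x='x': counts = {'x': 3}
i=3, x='x': counts = {'x': 6}
i=4, x='z': counts = {'x': 6, 'z': 4}
i=5, x='y': counts = {'x': 6, 'z': 4, 'y': 5}
i=6, x='y': counts = {'x': 6, 'z': 4, 'y': 11}
i=7, x='z': counts = {'x': 6, 'z': 11, 'y': 11}
i=8, x='z': counts = {'x': 6, 'z': 19, 'y': 11}
i=9, x='z': counts = {'x': 6, 'z': 28, 'y': 11}

{'x': 6, 'z': 28, 'y': 11}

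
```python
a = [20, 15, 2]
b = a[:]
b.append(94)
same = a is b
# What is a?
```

After line 1: a = [20, 15, 2]
After line 2 (b = a[:] is a shallow copy, new object): a = [20, 15, 2], b = [20, 15, 2]
After line 3 (append only mutates b): a = [20, 15, 2], b = [20, 15, 2, 94]
After line 4 (same = a is b; different objects -> False): same = False

[20, 15, 2]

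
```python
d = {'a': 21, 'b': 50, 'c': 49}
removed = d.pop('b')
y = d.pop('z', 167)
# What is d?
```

After line 1: d = {'a': 21, 'b': 50, 'c': 49}
After line 2 (pop 'b' returns 50): d = {'a': 21, 'c': 49}, removed = 50
After line 3 (pop 'z' missing, returns default 167): d = {'a': 21, 'c': 49}, y = 167

{'a': 21, 'c': 49}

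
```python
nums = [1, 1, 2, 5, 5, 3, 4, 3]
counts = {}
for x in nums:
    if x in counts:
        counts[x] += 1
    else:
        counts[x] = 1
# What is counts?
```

Initial: counts = {}, nums = [1, 1, 2, 5, 5, 3, 4, 3]
See 1: counts = {1: 1}
See 1: counts = {1: 2}
See 2: counts = {1: 2, 2: 1}
See 5: counts = {1: 2, 2: 1, 5: 1}
See 5: counts = {1: 2, 2: 1, 5: 2}
See 3: counts = {1: 2, 2: 1, 5: 2, 3: 1}
See 4: counts = {1: 2, 2: 1, 5: 2, 3: 1, 4: 1}
See 3: counts = {1: 2, 2: 1, 5: 2, 3: 2, 4: 1}

{1: 2, 2: 1, 5: 2, 3: 2, 4: 1}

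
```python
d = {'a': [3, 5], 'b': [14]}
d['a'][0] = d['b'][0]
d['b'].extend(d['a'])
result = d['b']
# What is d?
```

After line 1: d = {'a': [3, 5], 'b': [14]}
After line 2 (a[0] = b[0] = 14): d = {'a': [14, 5], 'b': [14]}
After line 3 (b.extend(a) appends [14, 5]): d = {'a': [14, 5], 'b': [14, 14, 5]}
After line 4: result = d['b'] = [14, 14, 5]

{'a': [14, 5], 'b': [14, 14, 5]}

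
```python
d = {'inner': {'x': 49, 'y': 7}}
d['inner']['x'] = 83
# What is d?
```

After line 1: d = {'inner': {'x': 49, 'y': 7}}
After line 2 (inner x overwritten): d = {'inner': {'x': 83, 'y': 7}}

{'inner': {'x': 83, 'y': 7}}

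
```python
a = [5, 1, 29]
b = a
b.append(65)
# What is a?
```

After line 1: a = [5, 1, 29]
After line 2 (b = a is an alias, same object): a = [5, 1, 29], b = [5, 1, 29]
After line 3 (b.append mutates the shared list): a = [5, 1, 29, 65], b = [5, 1, 29, 65]

[5, 1, 29, 65]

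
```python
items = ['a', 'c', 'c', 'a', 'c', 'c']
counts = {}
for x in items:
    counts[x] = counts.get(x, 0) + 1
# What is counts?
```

Initial: counts = {}, items = ['a', 'c', 'c', 'a', 'c', 'c']
See 'a': counts = {'a': 1}
See 'c': counts = {'a': 1, 'c': 1}
See 'c': counts = {'a': 1, 'c': 2}
See 'a': counts = {'a': 2, 'c': 2}
See 'c': counts = {'a': 2, 'c': 3}
See 'c': counts = {'a': 2, 'c': 4}

{'a': 2, 'c': 4}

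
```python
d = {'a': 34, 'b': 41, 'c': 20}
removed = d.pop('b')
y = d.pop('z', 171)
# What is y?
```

After line 1: d = {'a': 34, 'b': 41, 'c': 20}
After line 2 (pop 'b' returns 41): d = {'a': 34, 'c': 20}, removed = 41
After line 3 (pop 'z' missing, returns default 171): d = {'a': 34, 'c': 20}, y = 171

171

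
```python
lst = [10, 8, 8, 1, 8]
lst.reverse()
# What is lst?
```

[8, 1, 8, 8, 10]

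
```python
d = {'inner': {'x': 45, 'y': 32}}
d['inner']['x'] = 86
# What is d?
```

After line 1: d = {'inner': {'x': 45, 'y': 32}}
After line 2 (inner x overwritten): d = {'inner': {'x': 86, 'y': 32}}

{'inner': {'x': 86, 'y': 32}}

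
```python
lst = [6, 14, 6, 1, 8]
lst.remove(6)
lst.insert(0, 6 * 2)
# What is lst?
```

After line 1: lst = [6, 14, 6, 1, 8]
After line 2 (remove first 6): lst = [14, 6, 1, 8]
After line 3 (insert 12 at index 0): lst = [12, 14, 6, 1, 8]

[12, 14, 6, 1, 8]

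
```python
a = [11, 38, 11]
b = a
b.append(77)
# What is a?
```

After line 1: a = [11, 38, 11]
After line 2 (b = a is an alias, same object): a = [11, 38, 11], b = [11, 38, 11]
After line 3 (b.append mutates the shared list): a = [11, 38, 11, 77], b = [11, 38, 11, 77]

[11, 38, 11, 77]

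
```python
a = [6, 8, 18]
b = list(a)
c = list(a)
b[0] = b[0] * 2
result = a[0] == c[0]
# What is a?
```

After line 1: a = [6, 8, 18]
After line 2 (b = list(a), copy): a = [6, 8, 18], b = [6, 8, 18]
After line 3 (c = list(a) is a copy, new object): c = [6, 8, 18]
After line 4 (b[0] = 6 * 2 = 12; only b mutates (copy)): a = [6, 8, 18], b = [12, 8, 18], c = [6, 8, 18]
After line 5 (a[0] = 6, c[0] = 6; result = True)

[6, 8, 18]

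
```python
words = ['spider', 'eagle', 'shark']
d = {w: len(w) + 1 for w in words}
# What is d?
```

{'spider': 7, 'eagle': 6, 'shark': 6}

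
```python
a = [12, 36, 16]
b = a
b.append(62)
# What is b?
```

After line 1: a = [12, 36, 16]
After line 2 (b = a is an alias, same object): a = [12, 36, 16], b = [12, 36, 16]
After line 3 (b.append mutates the shared list): a = [12, 36, 16, 62], b = [12, 36, 16, 62]

[12, 36, 16, 62]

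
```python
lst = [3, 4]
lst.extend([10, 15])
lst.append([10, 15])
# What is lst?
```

After line 1: lst = [3, 4]
After line 2 (extend unpacks [10, 15]): lst = [3, 4, 10, 15]
After line 3 (append adds [10, 15] as single element): lst = [3, 4, 10, 15, [10, 15]]

[3, 4, 10, 15, [10, 15]]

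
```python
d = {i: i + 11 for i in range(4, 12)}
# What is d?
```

{4: 15, 5: 16, 6: 17, 7: 18, 8: 19, 9: 20, 10: 21, 11: 22}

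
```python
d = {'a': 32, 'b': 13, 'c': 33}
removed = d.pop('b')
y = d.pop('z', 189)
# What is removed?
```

After line 1: d = {'a': 32, 'b': 13, 'c': 33}
After line 2 (pop 'b' returns 13): d = {'a': 32, 'c': 33}, removed = 13
After line 3 (pop 'z' missing, returns default 189): d = {'a': 32, 'c': 33}, y = 189

13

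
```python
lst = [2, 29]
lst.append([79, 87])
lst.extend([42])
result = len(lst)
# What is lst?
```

After line 1: lst = [2, 29]
After line 2 (append adds [79, 87] as single element): lst = [2, 29, [79, 87]]
After line 3 (extend unpacks [42], adds 42): lst = [2, 29, [79, 87], 42]
After line 4: result = len(lst) = 4

[2, 29, [79, 87], 42]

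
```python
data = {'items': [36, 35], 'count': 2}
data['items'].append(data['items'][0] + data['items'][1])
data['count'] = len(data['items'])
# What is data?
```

After line 1: data = {'items': [36, 35], 'count': 2}
After line 2 (append 36 + 35 = 71): data = {'items': [36, 35, 71], 'count': 2}
After line 3 (count = len(items) = 3): data = {'items': [36, 35, 71], 'count': 3}

{'items': [36, 35, 71], 'count': 3}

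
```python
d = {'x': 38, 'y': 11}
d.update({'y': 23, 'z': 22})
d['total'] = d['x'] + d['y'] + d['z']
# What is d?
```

After line 1: d = {'x': 38, 'y': 11}
After line 2 (y overwritten, z added): d = {'x': 38, 'y': 23, 'z': 22}
After line 3 (total = 38 + 23 + 22 = 83): d = {'x': 38, 'y': 23, 'z': 22, 'total': 83}

{'x': 38, 'y': 23, 'z': 22, 'total': 83}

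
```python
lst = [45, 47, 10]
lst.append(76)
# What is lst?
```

[45, 47, 10, 76]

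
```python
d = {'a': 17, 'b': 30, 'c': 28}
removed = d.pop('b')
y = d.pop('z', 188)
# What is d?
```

After line 1: d = {'a': 17, 'b': 30, 'c': 28}
After line 2 (pop 'b' returns 30): d = {'a': 17, 'c': 28}, removed = 30
After line 3 (pop 'z' missing, returns default 188): d = {'a': 17, 'c': 28}, y = 188

{'a': 17, 'c': 28}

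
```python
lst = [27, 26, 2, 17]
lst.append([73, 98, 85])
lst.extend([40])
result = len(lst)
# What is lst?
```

After line 1: lst = [27, 26, 2, 17]
After line 2 (append adds [73, 98, 85] as single element): lst = [27, 26, 2, 17, [73, 98, 85]]
After line 3 (extend unpacks [40], adds 40): lst = [27, 26, 2, 17, [73, 98, 85], 40]
After line 4: result = len(lst) = 6

[27, 26, 2, 17, [73, 98, 85], 40]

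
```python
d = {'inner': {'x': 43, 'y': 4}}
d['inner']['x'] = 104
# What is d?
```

After line 1: d = {'inner': {'x': 43, 'y': 4}}
After line 2 (inner x overwritten): d = {'inner': {'x': 104, 'y': 4}}

{'inner': {'x': 104, 'y': 4}}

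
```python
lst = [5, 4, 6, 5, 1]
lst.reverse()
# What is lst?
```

[1, 5, 6, 4, 5]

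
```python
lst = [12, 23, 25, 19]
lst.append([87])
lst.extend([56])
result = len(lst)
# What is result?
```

After line 1: lst = [12, 23, 25, 19]
After line 2 (append adds [87] as single element): lst = [12, 23, 25, 19, [87]]
After line 3 (extend unpacks [56], adds 56): lst = [12, 23, 25, 19, [87], 56]
After line 4: result = len(lst) = 6

6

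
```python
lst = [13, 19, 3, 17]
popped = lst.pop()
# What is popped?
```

17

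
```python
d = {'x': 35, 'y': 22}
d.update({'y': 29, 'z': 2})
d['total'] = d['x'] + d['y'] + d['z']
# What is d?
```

After line 1: d = {'x': 35, 'y': 22}
After line 2 (y overwritten, z added): d = {'x': 35, 'y': 29, 'z': 2}
After line 3 (total = 35 + 29 + 2 = 66): d = {'x': 35, 'y': 29, 'z': 2, 'total': 66}

{'x': 35, 'y': 29, 'z': 2, 'total': 66}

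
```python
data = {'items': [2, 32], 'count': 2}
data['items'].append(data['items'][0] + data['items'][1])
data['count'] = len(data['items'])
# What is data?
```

After line 1: data = {'items': [2, 32], 'count': 2}
After line 2 (append 2 + 32 = 34): data = {'items': [2, 32, 34], 'count': 2}
After line 3 (count = len(items) = 3): data = {'items': [2, 32, 34], 'count': 3}

{'items': [2, 32, 34], 'count': 3}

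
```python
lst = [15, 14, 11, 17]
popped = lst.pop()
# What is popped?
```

17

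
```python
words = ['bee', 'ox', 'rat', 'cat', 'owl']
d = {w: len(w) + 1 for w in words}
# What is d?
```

{'bee': 4, 'ox': 3, 'rat': 4, 'cat': 4, 'owl': 4}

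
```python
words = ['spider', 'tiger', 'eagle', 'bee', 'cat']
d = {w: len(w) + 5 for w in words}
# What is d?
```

{'spider': 11, 'tiger': 10, 'eagle': 10, 'bee': 8, 'cat': 8}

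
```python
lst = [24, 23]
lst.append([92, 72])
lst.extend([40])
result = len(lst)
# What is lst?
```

After line 1: lst = [24, 23]
After line 2 (append adds [92, 72] as single element): lst = [24, 23, [92, 72]]
After line 3 (extend unpacks [40], adds 40): lst = [24, 23, [92, 72], 40]
After line 4: result = len(lst) = 4

[24, 23, [92, 72], 40]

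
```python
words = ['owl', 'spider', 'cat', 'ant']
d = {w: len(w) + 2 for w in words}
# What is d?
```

{'owl': 5, 'spider': 8, 'cat': 5, 'ant': 5}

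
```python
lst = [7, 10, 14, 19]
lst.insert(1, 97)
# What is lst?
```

[7, 97, 10, 14, 19]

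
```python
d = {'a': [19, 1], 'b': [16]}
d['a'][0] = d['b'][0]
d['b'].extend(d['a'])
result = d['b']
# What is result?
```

After line 1: d = {'a': [19, 1], 'b': [16]}
After line 2 (a[0] = b[0] = 16): d = {'a': [16, 1], 'b': [16]}
After line 3 (b.extend(a) appends [16, 1]): d = {'a': [16, 1], 'b': [16, 16, 1]}
After line 4: result = d['b'] = [16, 16, 1]

[16, 16, 1]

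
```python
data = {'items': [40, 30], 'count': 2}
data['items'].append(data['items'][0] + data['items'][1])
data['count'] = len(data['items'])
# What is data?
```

After line 1: data = {'items': [40, 30], 'count': 2}
After line 2 (append 40 + 30 = 70): data = {'items': [40, 30, 70], 'count': 2}
After line 3 (count = len(items) = 3): data = {'items': [40, 30, 70], 'count': 3}

{'items': [40, 30, 70], 'count': 3}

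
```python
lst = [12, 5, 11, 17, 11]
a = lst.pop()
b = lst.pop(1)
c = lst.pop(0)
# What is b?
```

After line 1: lst = [12, 5, 11, 17, 11]
After line 2 (pop() -> a = 11): lst = [12, 5, 11, 17]
After line 3 (pop(1) -> b = 5): lst = [12, 11, 17]
After line 4 (pop(0) -> c = 12): lst = [11, 17]

5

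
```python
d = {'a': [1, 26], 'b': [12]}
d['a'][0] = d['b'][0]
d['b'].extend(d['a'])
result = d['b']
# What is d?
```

After line 1: d = {'a': [1, 26], 'b': [12]}
After line 2 (a[0] = b[0] = 12): d = {'a': [12, 26], 'b': [12]}
After line 3 (b.extend(a) appends [12, 26]): d = {'a': [12, 26], 'b': [12, 12, 26]}
After line 4: result = d['b'] = [12, 12, 26]

{'a': [12, 26], 'b': [12, 12, 26]}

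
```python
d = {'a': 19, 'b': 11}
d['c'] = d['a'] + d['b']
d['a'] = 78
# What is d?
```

After line 1: d = {'a': 19, 'b': 11}
After line 2 (d['c'] = 19 + 11): d = {'a': 19, 'b': 11, 'c': 30}
After line 3: d = {'a': 78, 'b': 11, 'c': 30}

{'a': 78, 'b': 11, 'c': 30}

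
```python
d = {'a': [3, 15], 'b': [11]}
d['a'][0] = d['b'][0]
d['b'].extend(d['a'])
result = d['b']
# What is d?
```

After line 1: d = {'a': [3, 15], 'b': [11]}
After line 2 (a[0] = b[0] = 11): d = {'a': [11, 15], 'b': [11]}
After line 3 (b.extend(a) appends [11, 15]): d = {'a': [11, 15], 'b': [11, 11, 15]}
After line 4: result = d['b'] = [11, 11, 15]

{'a': [11, 15], 'b': [11, 11, 15]}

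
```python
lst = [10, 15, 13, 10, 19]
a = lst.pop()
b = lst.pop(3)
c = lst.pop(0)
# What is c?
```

After line 1: lst = [10, 15, 13, 10, 19]
After line 2 (pop() -> a = 19): lst = [10, 15, 13, 10]
After line 3 (pop(3) -> b = 10): lst = [10, 15, 13]
After line 4 (pop(0) -> c = 10): lst = [15, 13]

10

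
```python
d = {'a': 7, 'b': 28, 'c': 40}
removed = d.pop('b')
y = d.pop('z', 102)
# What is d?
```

After line 1: d = {'a': 7, 'b': 28, 'c': 40}
After line 2 (pop 'b' returns 28): d = {'a': 7, 'c': 40}, removed = 28
After line 3 (pop 'z' missing, returns default 102): d = {'a': 7, 'c': 40}, y = 102

{'a': 7, 'c': 40}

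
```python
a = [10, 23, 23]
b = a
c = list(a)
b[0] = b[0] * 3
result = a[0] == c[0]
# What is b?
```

After line 1: a = [10, 23, 23]
After line 2 (b = a, alias): a = [10, 23, 23], b = [10, 23, 23]
After line 3 (c = list(a) is a copy, new object): c = [10, 23, 23]
After line 4 (b[0] = 10 * 3 = 30; mutates shared a/b): a = b = [30, 23, 23], c = [10, 23, 23]
After line 5 (a[0] = 30, c[0] = 10; result = False)

[30, 23, 23]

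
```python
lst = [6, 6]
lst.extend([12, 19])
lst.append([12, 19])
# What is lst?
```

After line 1: lst = [6, 6]
After line 2 (extend unpacks [12, 19]): lst = [6, 6, 12, 19]
After line 3 (append adds [12, 19] as single element): lst = [6, 6, 12, 19, [12, 19]]

[6, 6, 12, 19, [12, 19]]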